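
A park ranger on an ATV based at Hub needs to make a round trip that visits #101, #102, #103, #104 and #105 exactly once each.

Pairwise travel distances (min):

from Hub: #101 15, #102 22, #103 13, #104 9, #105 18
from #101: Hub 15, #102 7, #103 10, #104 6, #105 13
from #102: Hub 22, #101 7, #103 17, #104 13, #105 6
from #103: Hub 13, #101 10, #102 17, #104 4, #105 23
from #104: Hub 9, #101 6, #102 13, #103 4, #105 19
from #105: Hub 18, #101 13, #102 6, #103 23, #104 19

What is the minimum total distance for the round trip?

Shortest round trip = 54 min.

Hub → #101 → #102 → #103 → #104 → #105 → Hub: 15+7+17+4+19+18 = 80
Hub → #101 → #102 → #103 → #105 → #104 → Hub: 15+7+17+23+19+9 = 90
Hub → #101 → #102 → #104 → #103 → #105 → Hub: 15+7+13+4+23+18 = 80
Hub → #101 → #102 → #104 → #105 → #103 → Hub: 15+7+13+19+23+13 = 90
Hub → #101 → #102 → #105 → #103 → #104 → Hub: 15+7+6+23+4+9 = 64
Hub → #101 → #102 → #105 → #104 → #103 → Hub: 15+7+6+19+4+13 = 64
Hub → #101 → #103 → #102 → #104 → #105 → Hub: 15+10+17+13+19+18 = 92
Hub → #101 → #103 → #102 → #105 → #104 → Hub: 15+10+17+6+19+9 = 76
Hub → #101 → #103 → #104 → #102 → #105 → Hub: 15+10+4+13+6+18 = 66
Hub → #101 → #103 → #104 → #105 → #102 → Hub: 15+10+4+19+6+22 = 76
Hub → #101 → #103 → #105 → #102 → #104 → Hub: 15+10+23+6+13+9 = 76
Hub → #101 → #103 → #105 → #104 → #102 → Hub: 15+10+23+19+13+22 = 102
Hub → #101 → #104 → #102 → #103 → #105 → Hub: 15+6+13+17+23+18 = 92
Hub → #101 → #104 → #102 → #105 → #103 → Hub: 15+6+13+6+23+13 = 76
… (46 more)
Hub → #103 → #104 → #101 → #102 → #105 → Hub: 13+4+6+7+6+18 = 54  ← best
The minimum is 54.
One optimal route: Hub → #103 → #104 → #101 → #102 → #105 → Hub (or its reverse).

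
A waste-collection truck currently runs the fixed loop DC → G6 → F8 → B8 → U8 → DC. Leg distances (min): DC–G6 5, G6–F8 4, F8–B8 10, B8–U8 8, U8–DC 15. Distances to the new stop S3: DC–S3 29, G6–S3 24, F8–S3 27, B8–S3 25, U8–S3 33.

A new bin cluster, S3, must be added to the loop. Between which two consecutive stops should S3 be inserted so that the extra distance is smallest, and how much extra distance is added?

Insertion cost between consecutive stops i–j is d(i,S3) + d(S3,j) − d(i,j):
  between DC and G6: 29 + 24 − 5 = 48
  between G6 and F8: 24 + 27 − 4 = 47
  between F8 and B8: 27 + 25 − 10 = 42
  between B8 and U8: 25 + 33 − 8 = 50
  between U8 and DC: 33 + 29 − 15 = 47
Cheapest insertion is between F8 and B8, adding 42.
New total = 42 + 42 = 84.

Adding 42 min by placing S3 on the F8–B8 leg.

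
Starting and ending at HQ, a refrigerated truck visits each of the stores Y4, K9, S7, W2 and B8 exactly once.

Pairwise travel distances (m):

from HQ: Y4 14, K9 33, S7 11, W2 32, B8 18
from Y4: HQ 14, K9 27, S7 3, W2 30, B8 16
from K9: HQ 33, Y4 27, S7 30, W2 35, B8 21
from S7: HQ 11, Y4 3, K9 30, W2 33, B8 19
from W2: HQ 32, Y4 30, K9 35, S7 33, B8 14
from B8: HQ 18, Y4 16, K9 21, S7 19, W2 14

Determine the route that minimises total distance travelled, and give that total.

108 m — the shortest possible round trip.

HQ → Y4 → K9 → S7 → W2 → B8 → HQ: 14+27+30+33+14+18 = 136
HQ → Y4 → K9 → S7 → B8 → W2 → HQ: 14+27+30+19+14+32 = 136
HQ → Y4 → K9 → W2 → S7 → B8 → HQ: 14+27+35+33+19+18 = 146
HQ → Y4 → K9 → W2 → B8 → S7 → HQ: 14+27+35+14+19+11 = 120
HQ → Y4 → K9 → B8 → S7 → W2 → HQ: 14+27+21+19+33+32 = 146
HQ → Y4 → K9 → B8 → W2 → S7 → HQ: 14+27+21+14+33+11 = 120
HQ → Y4 → S7 → K9 → W2 → B8 → HQ: 14+3+30+35+14+18 = 114
HQ → Y4 → S7 → K9 → B8 → W2 → HQ: 14+3+30+21+14+32 = 114
HQ → Y4 → S7 → W2 → K9 → B8 → HQ: 14+3+33+35+21+18 = 124
HQ → Y4 → S7 → W2 → B8 → K9 → HQ: 14+3+33+14+21+33 = 118
HQ → Y4 → S7 → B8 → K9 → W2 → HQ: 14+3+19+21+35+32 = 124
HQ → Y4 → S7 → B8 → W2 → K9 → HQ: 14+3+19+14+35+33 = 118
HQ → Y4 → W2 → K9 → S7 → B8 → HQ: 14+30+35+30+19+18 = 146
HQ → Y4 → W2 → K9 → B8 → S7 → HQ: 14+30+35+21+19+11 = 130
… (46 more)
HQ → S7 → Y4 → K9 → W2 → B8 → HQ: 11+3+27+35+14+18 = 108  ← best
The minimum is 108.
One optimal route: HQ → S7 → Y4 → K9 → W2 → B8 → HQ (or its reverse).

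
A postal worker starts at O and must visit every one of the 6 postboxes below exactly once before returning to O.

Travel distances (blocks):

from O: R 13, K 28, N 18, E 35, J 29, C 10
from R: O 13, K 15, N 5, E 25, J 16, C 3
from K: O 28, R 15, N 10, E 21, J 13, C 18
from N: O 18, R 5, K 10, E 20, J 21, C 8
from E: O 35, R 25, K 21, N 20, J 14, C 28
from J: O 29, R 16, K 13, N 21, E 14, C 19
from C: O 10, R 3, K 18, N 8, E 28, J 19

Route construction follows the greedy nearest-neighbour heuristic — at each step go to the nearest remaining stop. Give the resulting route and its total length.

O → [C:10 / R:13 / N:18 / K:28 / J:29 / E:35] → C (10)
C → [R:3 / N:8 / K:18 / J:19 / E:28] → R (3)
R → [N:5 / K:15 / J:16 / E:25] → N (5)
N → [K:10 / E:20 / J:21] → K (10)
K → [J:13 / E:21] → J (13)
J → [E:14] → E (14)
Return E→O: 35.
Total = 10 + 3 + 5 + 10 + 13 + 14 + 35 = 90.

Total distance 90 blocks via the nearest-neighbour route O → C → R → N → K → J → E → O.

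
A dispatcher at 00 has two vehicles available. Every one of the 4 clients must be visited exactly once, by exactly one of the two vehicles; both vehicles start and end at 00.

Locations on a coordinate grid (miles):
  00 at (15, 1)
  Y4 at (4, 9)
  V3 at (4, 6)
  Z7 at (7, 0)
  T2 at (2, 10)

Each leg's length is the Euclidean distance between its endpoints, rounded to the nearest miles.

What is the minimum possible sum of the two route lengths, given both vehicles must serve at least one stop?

Try each way of splitting the stops between the two vehicles (each non-empty) and, for each split, find the best tour for each vehicle:
  {Y4} + {V3, Z7, T2}: 28 + 35 = 63
  {V3} + {Y4, Z7, T2}: 24 + 35 = 59
  {Y4, V3} + {Z7, T2}: 29 + 35 = 64
  {Z7} + {Y4, V3, T2}: 16 + 32 = 48
  {Y4, Z7} + {V3, T2}: 31 + 32 = 63
  {V3, Z7} + {Y4, T2}: 27 + 32 = 59
  … (7 splits in total)
Best: vehicle 1 00 → Z7 → 00 = 16; vehicle 2 00 → Y4 → T2 → V3 → 00 = 32; combined 48.

48 miles — the smallest possible combined total.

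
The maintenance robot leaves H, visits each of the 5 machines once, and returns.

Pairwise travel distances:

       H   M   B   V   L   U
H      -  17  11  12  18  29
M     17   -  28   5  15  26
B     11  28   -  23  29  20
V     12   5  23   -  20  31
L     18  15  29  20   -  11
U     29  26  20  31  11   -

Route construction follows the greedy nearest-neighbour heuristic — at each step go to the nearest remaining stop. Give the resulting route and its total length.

74 along H → B → U → L → M → V → H.

H → [B:11 / V:12 / M:17 / L:18 / U:29] → B (11)
B → [U:20 / V:23 / M:28 / L:29] → U (20)
U → [L:11 / M:26 / V:31] → L (11)
L → [M:15 / V:20] → M (15)
M → [V:5] → V (5)
Return V→H: 12.
Total = 11 + 20 + 11 + 15 + 5 + 12 = 74.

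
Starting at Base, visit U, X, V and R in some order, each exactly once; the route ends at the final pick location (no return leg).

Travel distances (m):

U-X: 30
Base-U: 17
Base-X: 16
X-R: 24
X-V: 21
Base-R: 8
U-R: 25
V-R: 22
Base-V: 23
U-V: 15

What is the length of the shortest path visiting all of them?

There are 4! = 24 possible orderings.
Base - U - X - V - R: 17+30+21+22 = 90
Base - U - X - R - V: 17+30+24+22 = 93
Base - U - V - X - R: 17+15+21+24 = 77
Base - U - V - R - X: 17+15+22+24 = 78
Base - U - R - X - V: 17+25+24+21 = 87
Base - U - R - V - X: 17+25+22+21 = 85
Base - X - U - V - R: 16+30+15+22 = 83
Base - X - U - R - V: 16+30+25+22 = 93
Base - X - V - U - R: 16+21+15+25 = 77
Base - X - V - R - U: 16+21+22+25 = 84
Base - X - R - U - V: 16+24+25+15 = 80
Base - X - R - V - U: 16+24+22+15 = 77
Base - V - U - X - R: 23+15+30+24 = 92
Base - V - U - R - X: 23+15+25+24 = 87
… (10 more)
Base - R - X - V - U: 8+24+21+15 = 68  ← best
The minimum is 68.
One shortest path: Base → R → X → V → U.

68 m — the minimum one-way total.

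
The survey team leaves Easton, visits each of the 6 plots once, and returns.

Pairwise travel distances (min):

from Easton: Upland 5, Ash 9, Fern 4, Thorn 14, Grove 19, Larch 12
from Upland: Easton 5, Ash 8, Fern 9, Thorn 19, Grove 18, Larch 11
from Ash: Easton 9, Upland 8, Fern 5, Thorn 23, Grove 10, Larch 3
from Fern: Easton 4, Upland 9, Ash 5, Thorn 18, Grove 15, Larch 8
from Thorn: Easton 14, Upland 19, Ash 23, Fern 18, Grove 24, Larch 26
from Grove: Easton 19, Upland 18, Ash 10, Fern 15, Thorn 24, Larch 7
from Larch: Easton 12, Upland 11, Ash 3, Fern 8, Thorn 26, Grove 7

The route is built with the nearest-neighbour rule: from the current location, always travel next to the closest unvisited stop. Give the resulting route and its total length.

Easton → [Fern:4 / Upland:5 / Ash:9 / Larch:12 / Thorn:14 / Grove:19] → Fern (4)
Fern → [Ash:5 / Larch:8 / Upland:9 / Grove:15 / Thorn:18] → Ash (5)
Ash → [Larch:3 / Upland:8 / Grove:10 / Thorn:23] → Larch (3)
Larch → [Grove:7 / Upland:11 / Thorn:26] → Grove (7)
Grove → [Upland:18 / Thorn:24] → Upland (18)
Upland → [Thorn:19] → Thorn (19)
Return Thorn→Easton: 14.
Total = 4 + 5 + 3 + 7 + 18 + 19 + 14 = 70.

70 min along Easton → Fern → Ash → Larch → Grove → Upland → Thorn → Easton.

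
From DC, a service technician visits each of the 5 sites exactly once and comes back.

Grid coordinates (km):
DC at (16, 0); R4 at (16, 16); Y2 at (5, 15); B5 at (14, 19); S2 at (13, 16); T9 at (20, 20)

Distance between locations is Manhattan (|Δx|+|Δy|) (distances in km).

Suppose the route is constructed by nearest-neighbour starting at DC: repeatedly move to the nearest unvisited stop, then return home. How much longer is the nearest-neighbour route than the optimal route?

From DC: R4=16, S2=19, B5=21, T9=24, Y2=26 → choose R4 (16).
From R4: S2=3, B5=5, T9=8, Y2=12 → choose S2 (3).
From S2: B5=4, Y2=9, T9=11 → choose B5 (4).
From B5: T9=7, Y2=13 → choose T9 (7).
From T9: Y2=20 → choose Y2 (20).
NN route DC → R4 → S2 → B5 → T9 → Y2 → DC costs 76.
Optimal: DC → R4 → T9 → B5 → S2 → Y2 → DC costs 70 (by enumerating all 60 distinct tours).
Excess = 76 − 70 = 6.

Excess over optimum: 6 km.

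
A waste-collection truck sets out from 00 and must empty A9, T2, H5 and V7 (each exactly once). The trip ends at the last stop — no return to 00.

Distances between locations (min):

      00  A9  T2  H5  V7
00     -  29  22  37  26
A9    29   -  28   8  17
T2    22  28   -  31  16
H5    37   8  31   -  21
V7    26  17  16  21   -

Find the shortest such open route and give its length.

63 min — the minimum one-way total.

There are 4! = 24 possible orderings.
00→A9→T2→H5→V7: 29+28+31+21 = 109
00→A9→T2→V7→H5: 29+28+16+21 = 94
00→A9→H5→T2→V7: 29+8+31+16 = 84
00→A9→H5→V7→T2: 29+8+21+16 = 74
00→A9→V7→T2→H5: 29+17+16+31 = 93
00→A9→V7→H5→T2: 29+17+21+31 = 98
00→T2→A9→H5→V7: 22+28+8+21 = 79
00→T2→A9→V7→H5: 22+28+17+21 = 88
00→T2→H5→A9→V7: 22+31+8+17 = 78
00→T2→H5→V7→A9: 22+31+21+17 = 91
00→T2→V7→A9→H5: 22+16+17+8 = 63
00→T2→V7→H5→A9: 22+16+21+8 = 67
00→H5→A9→T2→V7: 37+8+28+16 = 89
00→H5→A9→V7→T2: 37+8+17+16 = 78
… (10 more)
The minimum is 63.
One shortest path: 00 → T2 → V7 → A9 → H5.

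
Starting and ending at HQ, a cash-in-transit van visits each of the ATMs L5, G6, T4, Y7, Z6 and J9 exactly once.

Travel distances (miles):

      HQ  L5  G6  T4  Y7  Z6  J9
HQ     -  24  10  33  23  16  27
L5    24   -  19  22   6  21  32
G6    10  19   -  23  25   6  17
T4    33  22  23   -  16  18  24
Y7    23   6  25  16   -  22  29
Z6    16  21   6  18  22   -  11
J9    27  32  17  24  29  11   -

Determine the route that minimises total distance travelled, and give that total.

HQ → L5 → G6 → T4 → Y7 → Z6 → J9 → HQ: 24+19+23+16+22+11+27 = 142
HQ → L5 → G6 → T4 → Y7 → J9 → Z6 → HQ: 24+19+23+16+29+11+16 = 138
HQ → L5 → G6 → T4 → Z6 → Y7 → J9 → HQ: 24+19+23+18+22+29+27 = 162
HQ → L5 → G6 → T4 → Z6 → J9 → Y7 → HQ: 24+19+23+18+11+29+23 = 147
HQ → L5 → G6 → T4 → J9 → Y7 → Z6 → HQ: 24+19+23+24+29+22+16 = 157
HQ → L5 → G6 → T4 → J9 → Z6 → Y7 → HQ: 24+19+23+24+11+22+23 = 146
HQ → L5 → G6 → Y7 → T4 → Z6 → J9 → HQ: 24+19+25+16+18+11+27 = 140
HQ → L5 → G6 → Y7 → T4 → J9 → Z6 → HQ: 24+19+25+16+24+11+16 = 135
… (352 more)
HQ → L5 → Y7 → T4 → J9 → Z6 → G6 → HQ: 24+6+16+24+11+6+10 = 97  ← best
The minimum is 97.
One optimal route: HQ → L5 → Y7 → T4 → J9 → Z6 → G6 → HQ (or its reverse).

97 miles — the shortest possible round trip.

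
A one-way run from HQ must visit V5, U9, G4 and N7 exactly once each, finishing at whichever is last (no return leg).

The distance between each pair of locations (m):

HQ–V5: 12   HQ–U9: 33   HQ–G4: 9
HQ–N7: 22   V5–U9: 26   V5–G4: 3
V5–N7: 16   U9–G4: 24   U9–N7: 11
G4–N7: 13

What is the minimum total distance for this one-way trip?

There are 4! = 24 possible orderings.
HQ - V5 - U9 - G4 - N7: 12+26+24+13 = 75
HQ - V5 - U9 - N7 - G4: 12+26+11+13 = 62
HQ - V5 - G4 - U9 - N7: 12+3+24+11 = 50
HQ - V5 - G4 - N7 - U9: 12+3+13+11 = 39
HQ - V5 - N7 - U9 - G4: 12+16+11+24 = 63
HQ - V5 - N7 - G4 - U9: 12+16+13+24 = 65
HQ - U9 - V5 - G4 - N7: 33+26+3+13 = 75
HQ - U9 - V5 - N7 - G4: 33+26+16+13 = 88
HQ - U9 - G4 - V5 - N7: 33+24+3+16 = 76
HQ - U9 - G4 - N7 - V5: 33+24+13+16 = 86
HQ - U9 - N7 - V5 - G4: 33+11+16+3 = 63
HQ - U9 - N7 - G4 - V5: 33+11+13+3 = 60
HQ - G4 - V5 - U9 - N7: 9+3+26+11 = 49
HQ - G4 - V5 - N7 - U9: 9+3+16+11 = 39
… (10 more)
The minimum is 39.
One shortest path: HQ → V5 → G4 → N7 → U9.

Shortest open route: 39 m.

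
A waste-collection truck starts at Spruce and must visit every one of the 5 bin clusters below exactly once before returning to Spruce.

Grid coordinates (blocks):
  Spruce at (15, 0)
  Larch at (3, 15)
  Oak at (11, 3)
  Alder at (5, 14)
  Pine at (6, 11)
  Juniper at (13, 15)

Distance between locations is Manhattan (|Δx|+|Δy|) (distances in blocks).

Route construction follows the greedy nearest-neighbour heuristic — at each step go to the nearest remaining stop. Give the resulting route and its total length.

From Spruce: distances to unvisited — Oak=7, Juniper=17, Pine=20, Alder=24, Larch=27. Nearest is Oak (7).
From Oak: distances to unvisited — Pine=13, Juniper=14, Alder=17, Larch=20. Nearest is Pine (13).
From Pine: distances to unvisited — Alder=4, Larch=7, Juniper=11. Nearest is Alder (4).
From Alder: distances to unvisited — Larch=3, Juniper=9. Nearest is Larch (3).
From Larch: distances to unvisited — Juniper=10. Nearest is Juniper (10).
Return Juniper→Spruce: 17.
Total = 7 + 13 + 4 + 3 + 10 + 17 = 54.

Nearest-neighbour total = 54 blocks; route Spruce → Oak → Pine → Alder → Larch → Juniper → Spruce.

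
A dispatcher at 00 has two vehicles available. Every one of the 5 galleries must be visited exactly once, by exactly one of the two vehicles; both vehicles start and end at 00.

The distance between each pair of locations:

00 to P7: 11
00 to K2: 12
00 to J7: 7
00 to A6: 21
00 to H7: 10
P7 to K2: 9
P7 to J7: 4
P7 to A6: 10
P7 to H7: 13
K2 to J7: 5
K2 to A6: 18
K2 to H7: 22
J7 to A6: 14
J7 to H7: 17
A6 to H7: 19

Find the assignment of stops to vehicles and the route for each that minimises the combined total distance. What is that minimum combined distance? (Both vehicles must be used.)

There are 2^4 − 1 = 15 ways to divide the 5 stops into two non-empty groups. For each, the best each vehicle can do is its own shortest tour through its group:
  {P7} + {K2, J7, A6, H7}: 22 + 59 = 81
  {K2} + {P7, J7, A6, H7}: 24 + 50 = 74
  {P7, K2} + {J7, A6, H7}: 32 + 50 = 82
  {J7} + {P7, K2, A6, H7}: 14 + 60 = 74
  {P7, J7} + {K2, A6, H7}: 22 + 59 = 81
  {K2, J7} + {P7, A6, H7}: 24 + 50 = 74
  … (15 splits in total)
  {P7, K2, J7, A6} + {H7}: 51 + 20 = 71  ← best
Best: vehicle 1 00 → P7 → A6 → K2 → J7 → 00 = 51; vehicle 2 00 → H7 → 00 = 20; combined 71.

Minimum combined distance: 71.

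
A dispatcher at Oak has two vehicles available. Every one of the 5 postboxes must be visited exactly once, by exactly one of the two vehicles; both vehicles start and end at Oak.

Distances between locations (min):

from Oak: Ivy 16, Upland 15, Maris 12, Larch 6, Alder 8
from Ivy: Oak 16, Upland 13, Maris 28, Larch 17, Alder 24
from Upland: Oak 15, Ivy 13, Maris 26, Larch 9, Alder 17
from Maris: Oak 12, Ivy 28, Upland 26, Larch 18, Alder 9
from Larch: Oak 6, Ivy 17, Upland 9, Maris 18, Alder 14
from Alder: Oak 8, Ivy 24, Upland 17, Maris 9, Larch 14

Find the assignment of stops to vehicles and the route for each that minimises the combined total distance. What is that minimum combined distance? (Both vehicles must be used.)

73 min — the smallest possible combined total.

There are 2^4 − 1 = 15 ways to divide the 5 stops into two non-empty groups. For each, the best each vehicle can do is its own shortest tour through its group:
  {Ivy} + {Upland, Maris, Larch, Alder}: 32 + 53 = 85
  {Upland} + {Ivy, Maris, Larch, Alder}: 30 + 68 = 98
  {Ivy, Upland} + {Maris, Larch, Alder}: 44 + 41 = 85
  {Maris} + {Ivy, Upland, Larch, Alder}: 24 + 60 = 84
  {Ivy, Maris} + {Upland, Larch, Alder}: 56 + 40 = 96
  {Upland, Maris} + {Ivy, Larch, Alder}: 53 + 55 = 108
  … (15 splits in total)
  {Ivy, Upland, Larch} + {Maris, Alder}: 44 + 29 = 73  ← best
Best: vehicle 1 Oak → Ivy → Upland → Larch → Oak = 44; vehicle 2 Oak → Maris → Alder → Oak = 29; combined 73.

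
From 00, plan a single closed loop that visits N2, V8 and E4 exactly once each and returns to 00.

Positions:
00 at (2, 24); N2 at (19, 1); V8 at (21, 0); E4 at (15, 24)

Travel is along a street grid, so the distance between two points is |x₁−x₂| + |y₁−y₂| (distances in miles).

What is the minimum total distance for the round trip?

00 → N2 → V8 → E4 → 00: 40+3+30+13 = 86
00 → N2 → E4 → V8 → 00: 40+27+30+43 = 140
00 → V8 → N2 → E4 → 00: 43+3+27+13 = 86
The minimum is 86.
One optimal route: 00 → N2 → V8 → E4 → 00 (or its reverse).

86 miles — the shortest possible round trip.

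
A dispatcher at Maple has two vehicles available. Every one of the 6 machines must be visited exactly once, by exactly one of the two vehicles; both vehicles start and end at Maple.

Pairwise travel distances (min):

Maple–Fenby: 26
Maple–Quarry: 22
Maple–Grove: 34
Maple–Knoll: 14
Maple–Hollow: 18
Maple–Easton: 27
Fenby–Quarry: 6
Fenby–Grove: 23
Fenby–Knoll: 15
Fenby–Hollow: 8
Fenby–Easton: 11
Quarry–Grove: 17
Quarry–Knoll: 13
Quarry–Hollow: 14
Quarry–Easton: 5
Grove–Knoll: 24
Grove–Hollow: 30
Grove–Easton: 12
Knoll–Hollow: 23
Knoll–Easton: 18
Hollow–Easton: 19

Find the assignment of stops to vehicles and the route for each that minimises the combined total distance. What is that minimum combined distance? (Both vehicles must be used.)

There are 2^5 − 1 = 31 ways to divide the 6 stops into two non-empty groups. For each, the best each vehicle can do is its own shortest tour through its group:
  {Fenby} + {Quarry, Grove, Knoll, Hollow, Easton}: 52 + 87 = 139
  {Quarry} + {Fenby, Grove, Knoll, Hollow, Easton}: 44 + 87 = 131
  {Fenby, Quarry} + {Grove, Knoll, Hollow, Easton}: 54 + 87 = 141
  {Grove} + {Fenby, Quarry, Knoll, Hollow, Easton}: 68 + 69 = 137
  {Fenby, Grove} + {Quarry, Knoll, Hollow, Easton}: 83 + 69 = 152
  {Quarry, Grove} + {Fenby, Knoll, Hollow, Easton}: 73 + 69 = 142
  … (31 splits in total)
  {Knoll} + {Fenby, Quarry, Grove, Hollow, Easton}: 28 + 83 = 111  ← best
Best: vehicle 1 Maple → Knoll → Maple = 28; vehicle 2 Maple → Grove → Easton → Quarry → Fenby → Hollow → Maple = 83; combined 111.

Minimum combined distance: 111 min.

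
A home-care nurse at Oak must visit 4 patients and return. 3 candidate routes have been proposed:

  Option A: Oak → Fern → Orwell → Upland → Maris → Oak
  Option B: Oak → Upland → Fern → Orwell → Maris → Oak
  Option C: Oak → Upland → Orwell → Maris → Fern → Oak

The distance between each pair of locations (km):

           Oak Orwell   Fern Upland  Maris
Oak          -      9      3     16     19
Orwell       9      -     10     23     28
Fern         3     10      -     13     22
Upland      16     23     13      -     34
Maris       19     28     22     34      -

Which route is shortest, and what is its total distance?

86 km — Option B is the shortest.

Option A: 3 + 10 + 23 + 34 + 19 = 89
Option B: 16 + 13 + 10 + 28 + 19 = 86
Option C: 16 + 23 + 28 + 22 + 3 = 92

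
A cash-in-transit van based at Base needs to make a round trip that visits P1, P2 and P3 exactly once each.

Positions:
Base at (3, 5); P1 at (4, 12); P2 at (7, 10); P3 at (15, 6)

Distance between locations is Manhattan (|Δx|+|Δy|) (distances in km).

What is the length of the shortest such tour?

With 3 stops there are 3!/2 = 3 distinct round trips (a route and its reverse cost the same).
Base - P1 - P2 - P3 - Base: 8+5+12+13 = 38
Base - P1 - P3 - P2 - Base: 8+17+12+9 = 46
Base - P2 - P1 - P3 - Base: 9+5+17+13 = 44
The minimum is 38.
One optimal route: Base → P1 → P2 → P3 → Base (or its reverse).

Shortest round trip = 38 km.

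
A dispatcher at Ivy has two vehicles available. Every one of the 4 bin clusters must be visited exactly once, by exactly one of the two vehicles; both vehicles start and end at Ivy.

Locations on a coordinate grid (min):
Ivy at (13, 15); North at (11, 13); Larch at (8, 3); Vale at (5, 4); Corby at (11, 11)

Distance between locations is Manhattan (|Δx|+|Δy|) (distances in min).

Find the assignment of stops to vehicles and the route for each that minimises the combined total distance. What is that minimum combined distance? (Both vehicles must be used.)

48 min — the smallest possible combined total.

There are 2^3 − 1 = 7 ways to divide the 4 stops into two non-empty groups. For each, the best each vehicle can do is its own shortest tour through its group:
  {North} + {Larch, Vale, Corby}: 8 + 40 = 48
  {Larch} + {North, Vale, Corby}: 34 + 38 = 72
  {North, Larch} + {Vale, Corby}: 34 + 38 = 72
  {Vale} + {North, Larch, Corby}: 38 + 34 = 72
  {North, Vale} + {Larch, Corby}: 38 + 34 = 72
  {Larch, Vale} + {North, Corby}: 40 + 12 = 52
  … (7 splits in total)
Best: vehicle 1 Ivy → North → Ivy = 8; vehicle 2 Ivy → Larch → Vale → Corby → Ivy = 40; combined 48.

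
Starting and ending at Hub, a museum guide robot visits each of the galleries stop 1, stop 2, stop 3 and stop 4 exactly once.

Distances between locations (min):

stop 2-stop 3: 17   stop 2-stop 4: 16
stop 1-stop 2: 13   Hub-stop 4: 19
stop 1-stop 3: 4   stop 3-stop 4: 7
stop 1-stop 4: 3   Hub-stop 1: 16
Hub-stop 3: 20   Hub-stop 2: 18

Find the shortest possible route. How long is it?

There are 12 distinct closed tours to check (reversals are equivalent).
Hub→stop 1→stop 2→stop 3→stop 4→Hub: 16+13+17+7+19 = 72
Hub→stop 1→stop 2→stop 4→stop 3→Hub: 16+13+16+7+20 = 72
Hub→stop 1→stop 3→stop 2→stop 4→Hub: 16+4+17+16+19 = 72
Hub→stop 1→stop 3→stop 4→stop 2→Hub: 16+4+7+16+18 = 61
Hub→stop 1→stop 4→stop 2→stop 3→Hub: 16+3+16+17+20 = 72
Hub→stop 1→stop 4→stop 3→stop 2→Hub: 16+3+7+17+18 = 61
Hub→stop 2→stop 1→stop 3→stop 4→Hub: 18+13+4+7+19 = 61
Hub→stop 2→stop 1→stop 4→stop 3→Hub: 18+13+3+7+20 = 61
Hub→stop 2→stop 3→stop 1→stop 4→Hub: 18+17+4+3+19 = 61
Hub→stop 2→stop 4→stop 1→stop 3→Hub: 18+16+3+4+20 = 61
Hub→stop 3→stop 1→stop 2→stop 4→Hub: 20+4+13+16+19 = 72
Hub→stop 3→stop 2→stop 1→stop 4→Hub: 20+17+13+3+19 = 72
The minimum is 61.
One optimal route: Hub → stop 1 → stop 3 → stop 4 → stop 2 → Hub (or its reverse).

Shortest round trip = 61 min.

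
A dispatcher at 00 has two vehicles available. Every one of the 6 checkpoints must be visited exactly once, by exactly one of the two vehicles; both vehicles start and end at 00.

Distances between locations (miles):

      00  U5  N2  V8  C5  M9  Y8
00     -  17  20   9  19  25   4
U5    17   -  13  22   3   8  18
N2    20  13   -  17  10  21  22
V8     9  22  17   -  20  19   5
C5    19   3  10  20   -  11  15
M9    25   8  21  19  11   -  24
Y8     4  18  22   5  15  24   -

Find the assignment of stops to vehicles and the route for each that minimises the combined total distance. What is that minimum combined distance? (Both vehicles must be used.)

77 miles — the smallest possible combined total.

There are 2^5 − 1 = 31 ways to divide the 6 stops into two non-empty groups. For each, the best each vehicle can do is its own shortest tour through its group:
  {U5} + {N2, V8, C5, M9, Y8}: 34 + 69 = 103
  {N2} + {U5, V8, C5, M9, Y8}: 40 + 58 = 98
  {U5, N2} + {V8, C5, M9, Y8}: 50 + 58 = 108
  {V8} + {U5, N2, C5, M9, Y8}: 18 + 69 = 87
  {U5, V8} + {N2, C5, M9, Y8}: 48 + 69 = 117
  {N2, V8} + {U5, C5, M9, Y8}: 46 + 55 = 101
  … (31 splits in total)
  {U5, N2, V8, C5, M9} + {Y8}: 69 + 8 = 77  ← best
Best: vehicle 1 00 → N2 → C5 → U5 → M9 → V8 → 00 = 69; vehicle 2 00 → Y8 → 00 = 8; combined 77.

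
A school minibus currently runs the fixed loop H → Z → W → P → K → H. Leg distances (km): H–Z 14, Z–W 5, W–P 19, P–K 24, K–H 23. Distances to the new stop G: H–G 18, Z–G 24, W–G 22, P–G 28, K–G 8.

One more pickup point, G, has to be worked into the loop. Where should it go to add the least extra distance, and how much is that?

+3 km — insert G between K and H.

Insertion cost between consecutive stops i–j is d(i,G) + d(G,j) − d(i,j):
  between H and Z: 18 + 24 − 14 = 28
  between Z and W: 24 + 22 − 5 = 41
  between W and P: 22 + 28 − 19 = 31
  between P and K: 28 + 8 − 24 = 12
  between K and H: 8 + 18 − 23 = 3
Cheapest insertion is between K and H, adding 3.
New total = 85 + 3 = 88.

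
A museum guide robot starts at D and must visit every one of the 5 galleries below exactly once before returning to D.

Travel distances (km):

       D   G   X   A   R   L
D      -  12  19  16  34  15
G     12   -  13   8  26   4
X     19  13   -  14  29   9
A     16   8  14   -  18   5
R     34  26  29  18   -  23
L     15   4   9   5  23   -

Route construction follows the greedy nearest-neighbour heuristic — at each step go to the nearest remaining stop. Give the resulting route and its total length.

From D: distances to unvisited — G=12, L=15, A=16, X=19, R=34. Nearest is G (12).
From G: distances to unvisited — L=4, A=8, X=13, R=26. Nearest is L (4).
From L: distances to unvisited — A=5, X=9, R=23. Nearest is A (5).
From A: distances to unvisited — X=14, R=18. Nearest is X (14).
From X: distances to unvisited — R=29. Nearest is R (29).
Return R→D: 34.
Total = 12 + 4 + 5 + 14 + 29 + 34 = 98.

Nearest-neighbour total = 98 km; route D → G → L → A → X → R → D.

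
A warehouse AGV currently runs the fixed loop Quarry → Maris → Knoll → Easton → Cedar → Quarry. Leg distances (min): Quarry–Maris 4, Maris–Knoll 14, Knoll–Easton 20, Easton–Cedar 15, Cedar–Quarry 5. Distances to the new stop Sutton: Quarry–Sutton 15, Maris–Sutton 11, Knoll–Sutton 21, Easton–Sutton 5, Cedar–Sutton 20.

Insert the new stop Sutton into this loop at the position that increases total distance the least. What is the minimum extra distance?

Insertion cost between consecutive stops i–j is d(i,Sutton) + d(Sutton,j) − d(i,j):
  between Quarry and Maris: 15 + 11 − 4 = 22
  between Maris and Knoll: 11 + 21 − 14 = 18
  between Knoll and Easton: 21 + 5 − 20 = 6
  between Easton and Cedar: 5 + 20 − 15 = 10
  between Cedar and Quarry: 20 + 15 − 5 = 30
Cheapest insertion is between Knoll and Easton, adding 6.
New total = 58 + 6 = 64.

Adding 6 min by placing Sutton on the Knoll–Easton leg.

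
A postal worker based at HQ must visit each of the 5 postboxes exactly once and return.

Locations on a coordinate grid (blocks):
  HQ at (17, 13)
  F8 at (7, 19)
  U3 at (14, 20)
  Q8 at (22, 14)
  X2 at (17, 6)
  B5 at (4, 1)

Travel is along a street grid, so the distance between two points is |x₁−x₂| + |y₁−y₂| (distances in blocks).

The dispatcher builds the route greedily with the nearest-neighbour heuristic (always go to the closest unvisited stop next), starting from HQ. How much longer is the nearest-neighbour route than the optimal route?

From HQ: Q8=6, X2=7, U3=10, F8=16, B5=25 → choose Q8 (6).
From Q8: X2=13, U3=14, F8=20, B5=31 → choose X2 (13).
From X2: U3=17, B5=18, F8=23 → choose U3 (17).
From U3: F8=8, B5=29 → choose F8 (8).
From F8: B5=21 → choose B5 (21).
NN route HQ → Q8 → X2 → U3 → F8 → B5 → HQ costs 90.
Optimal: HQ → Q8 → U3 → F8 → B5 → X2 → HQ costs 74 (by enumerating all 60 distinct tours).
Excess = 90 − 74 = 16.

The nearest-neighbour route is 16 blocks longer than optimal.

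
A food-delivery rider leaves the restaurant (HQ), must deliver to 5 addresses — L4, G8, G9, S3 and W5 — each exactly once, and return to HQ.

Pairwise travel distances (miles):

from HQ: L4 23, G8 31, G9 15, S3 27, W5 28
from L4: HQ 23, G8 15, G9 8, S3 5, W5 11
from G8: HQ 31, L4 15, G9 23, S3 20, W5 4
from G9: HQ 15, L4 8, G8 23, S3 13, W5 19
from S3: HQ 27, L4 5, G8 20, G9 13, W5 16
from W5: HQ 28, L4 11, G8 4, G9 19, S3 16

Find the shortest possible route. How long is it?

Shortest round trip = 79 miles.

With 5 stops there are 5!/2 = 60 distinct round trips (a route and its reverse cost the same).
HQ→L4→G8→G9→S3→W5→HQ: 23+15+23+13+16+28 = 118
HQ→L4→G8→G9→W5→S3→HQ: 23+15+23+19+16+27 = 123
HQ→L4→G8→S3→G9→W5→HQ: 23+15+20+13+19+28 = 118
HQ→L4→G8→S3→W5→G9→HQ: 23+15+20+16+19+15 = 108
HQ→L4→G8→W5→G9→S3→HQ: 23+15+4+19+13+27 = 101
HQ→L4→G8→W5→S3→G9→HQ: 23+15+4+16+13+15 = 86
HQ→L4→G9→G8→S3→W5→HQ: 23+8+23+20+16+28 = 118
HQ→L4→G9→G8→W5→S3→HQ: 23+8+23+4+16+27 = 101
HQ→L4→G9→S3→G8→W5→HQ: 23+8+13+20+4+28 = 96
HQ→L4→G9→S3→W5→G8→HQ: 23+8+13+16+4+31 = 95
HQ→L4→G9→W5→G8→S3→HQ: 23+8+19+4+20+27 = 101
HQ→L4→G9→W5→S3→G8→HQ: 23+8+19+16+20+31 = 117
HQ→L4→S3→G8→G9→W5→HQ: 23+5+20+23+19+28 = 118
HQ→L4→S3→G8→W5→G9→HQ: 23+5+20+4+19+15 = 86
… (46 more)
HQ→G8→W5→L4→S3→G9→HQ: 31+4+11+5+13+15 = 79  ← best
The minimum is 79.
One optimal route: HQ → G8 → W5 → L4 → S3 → G9 → HQ (or its reverse).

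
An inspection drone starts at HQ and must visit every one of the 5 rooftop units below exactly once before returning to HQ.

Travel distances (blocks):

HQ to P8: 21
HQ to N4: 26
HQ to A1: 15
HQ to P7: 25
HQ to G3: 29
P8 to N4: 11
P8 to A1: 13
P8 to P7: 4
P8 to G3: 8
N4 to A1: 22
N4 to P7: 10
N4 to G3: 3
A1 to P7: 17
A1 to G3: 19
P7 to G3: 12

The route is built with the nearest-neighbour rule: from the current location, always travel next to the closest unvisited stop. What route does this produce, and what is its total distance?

74 blocks along HQ → A1 → P8 → P7 → N4 → G3 → HQ.

HQ → [A1:15 / P8:21 / P7:25 / N4:26 / G3:29] → A1 (15)
A1 → [P8:13 / P7:17 / G3:19 / N4:22] → P8 (13)
P8 → [P7:4 / G3:8 / N4:11] → P7 (4)
P7 → [N4:10 / G3:12] → N4 (10)
N4 → [G3:3] → G3 (3)
Return G3→HQ: 29.
Total = 15 + 13 + 4 + 10 + 3 + 29 = 74.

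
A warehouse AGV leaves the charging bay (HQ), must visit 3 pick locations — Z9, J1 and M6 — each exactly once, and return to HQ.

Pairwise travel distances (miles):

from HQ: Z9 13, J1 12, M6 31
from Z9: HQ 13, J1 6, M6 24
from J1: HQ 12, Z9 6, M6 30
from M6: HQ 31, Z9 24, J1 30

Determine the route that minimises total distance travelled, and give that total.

There are 3 distinct closed tours to check (reversals are equivalent).
HQ-Z9-J1-M6-HQ: 13+6+30+31 = 80
HQ-Z9-M6-J1-HQ: 13+24+30+12 = 79
HQ-J1-Z9-M6-HQ: 12+6+24+31 = 73
The minimum is 73.
One optimal route: HQ → J1 → Z9 → M6 → HQ (or its reverse).

Minimum total distance: 73 miles.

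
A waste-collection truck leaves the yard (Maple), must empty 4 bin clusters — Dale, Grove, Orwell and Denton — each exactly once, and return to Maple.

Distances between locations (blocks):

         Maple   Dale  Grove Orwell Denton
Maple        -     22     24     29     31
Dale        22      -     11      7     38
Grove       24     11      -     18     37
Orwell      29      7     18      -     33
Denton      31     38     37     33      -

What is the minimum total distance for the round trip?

There are 12 distinct closed tours to check (reversals are equivalent).
Maple - Dale - Grove - Orwell - Denton - Maple: 22+11+18+33+31 = 115
Maple - Dale - Grove - Denton - Orwell - Maple: 22+11+37+33+29 = 132
Maple - Dale - Orwell - Grove - Denton - Maple: 22+7+18+37+31 = 115
Maple - Dale - Orwell - Denton - Grove - Maple: 22+7+33+37+24 = 123
Maple - Dale - Denton - Grove - Orwell - Maple: 22+38+37+18+29 = 144
Maple - Dale - Denton - Orwell - Grove - Maple: 22+38+33+18+24 = 135
Maple - Grove - Dale - Orwell - Denton - Maple: 24+11+7+33+31 = 106
Maple - Grove - Dale - Denton - Orwell - Maple: 24+11+38+33+29 = 135
Maple - Grove - Orwell - Dale - Denton - Maple: 24+18+7+38+31 = 118
Maple - Grove - Denton - Dale - Orwell - Maple: 24+37+38+7+29 = 135
Maple - Orwell - Dale - Grove - Denton - Maple: 29+7+11+37+31 = 115
Maple - Orwell - Grove - Dale - Denton - Maple: 29+18+11+38+31 = 127
The minimum is 106.
One optimal route: Maple → Grove → Dale → Orwell → Denton → Maple (or its reverse).

Minimum total distance: 106 blocks.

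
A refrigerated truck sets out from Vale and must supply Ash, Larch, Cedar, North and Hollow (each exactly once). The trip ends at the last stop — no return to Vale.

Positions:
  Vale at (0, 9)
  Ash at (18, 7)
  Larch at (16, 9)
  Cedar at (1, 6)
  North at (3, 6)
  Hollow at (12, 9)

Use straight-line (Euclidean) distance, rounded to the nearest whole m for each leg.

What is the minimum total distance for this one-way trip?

There are 5! = 120 possible orderings.
Vale → Ash → Larch → Cedar → North → Hollow: 18+3+15+2+9 = 47
Vale → Ash → Larch → Cedar → Hollow → North: 18+3+15+11+9 = 56
Vale → Ash → Larch → North → Cedar → Hollow: 18+3+13+2+11 = 47
Vale → Ash → Larch → North → Hollow → Cedar: 18+3+13+9+11 = 54
Vale → Ash → Larch → Hollow → Cedar → North: 18+3+4+11+2 = 38
Vale → Ash → Larch → Hollow → North → Cedar: 18+3+4+9+2 = 36
Vale → Ash → Cedar → Larch → North → Hollow: 18+17+15+13+9 = 72
Vale → Ash → Cedar → Larch → Hollow → North: 18+17+15+4+9 = 63
Vale → Ash → Cedar → North → Larch → Hollow: 18+17+2+13+4 = 54
Vale → Ash → Cedar → North → Hollow → Larch: 18+17+2+9+4 = 50
Vale → Ash → Cedar → Hollow → Larch → North: 18+17+11+4+13 = 63
Vale → Ash → Cedar → Hollow → North → Larch: 18+17+11+9+13 = 68
Vale → Ash → North → Larch → Cedar → Hollow: 18+15+13+15+11 = 72
Vale → Ash → North → Larch → Hollow → Cedar: 18+15+13+4+11 = 61
… (106 more)
Vale → Cedar → North → Hollow → Larch → Ash: 3+2+9+4+3 = 21  ← best
The minimum is 21.
One shortest path: Vale → Cedar → North → Hollow → Larch → Ash.

Shortest open route: 21 m.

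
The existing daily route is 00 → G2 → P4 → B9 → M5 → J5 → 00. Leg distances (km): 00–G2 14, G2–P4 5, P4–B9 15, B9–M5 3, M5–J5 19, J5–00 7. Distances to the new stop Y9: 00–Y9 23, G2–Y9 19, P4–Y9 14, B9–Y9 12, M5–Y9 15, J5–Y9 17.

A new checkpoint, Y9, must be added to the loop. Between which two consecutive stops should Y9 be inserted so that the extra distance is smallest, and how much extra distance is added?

+11 km — insert Y9 between P4 and B9.

Insertion cost between consecutive stops i–j is d(i,Y9) + d(Y9,j) − d(i,j):
  between 00 and G2: 23 + 19 − 14 = 28
  between G2 and P4: 19 + 14 − 5 = 28
  between P4 and B9: 14 + 12 − 15 = 11
  between B9 and M5: 12 + 15 − 3 = 24
  between M5 and J5: 15 + 17 − 19 = 13
  between J5 and 00: 17 + 23 − 7 = 33
Cheapest insertion is between P4 and B9, adding 11.
New total = 63 + 11 = 74.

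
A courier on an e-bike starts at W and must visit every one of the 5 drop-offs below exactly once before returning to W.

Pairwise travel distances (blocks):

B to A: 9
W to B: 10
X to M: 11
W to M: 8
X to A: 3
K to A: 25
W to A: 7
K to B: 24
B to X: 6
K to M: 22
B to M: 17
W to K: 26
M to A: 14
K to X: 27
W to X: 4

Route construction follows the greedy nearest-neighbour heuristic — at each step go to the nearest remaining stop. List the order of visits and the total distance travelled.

At W the remaining stops are X 4, A 7, M 8, B 10, K 26; go to X.
At X the remaining stops are A 3, B 6, M 11, K 27; go to A.
At A the remaining stops are B 9, M 14, K 25; go to B.
At B the remaining stops are M 17, K 24; go to M.
At M the remaining stops are K 22; go to K.
Return K→W: 26.
Total = 4 + 3 + 9 + 17 + 22 + 26 = 81.

Nearest-neighbour total = 81 blocks; route W → X → A → B → M → K → W.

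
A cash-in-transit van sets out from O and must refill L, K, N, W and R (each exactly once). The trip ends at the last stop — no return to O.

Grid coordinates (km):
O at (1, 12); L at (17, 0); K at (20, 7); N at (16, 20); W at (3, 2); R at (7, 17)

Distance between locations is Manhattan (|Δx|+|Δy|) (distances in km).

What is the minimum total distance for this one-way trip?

There are 5! = 120 possible orderings.
O → L → K → N → W → R: 28+10+17+31+19 = 105
O → L → K → N → R → W: 28+10+17+12+19 = 86
O → L → K → W → N → R: 28+10+22+31+12 = 103
O → L → K → W → R → N: 28+10+22+19+12 = 91
O → L → K → R → N → W: 28+10+23+12+31 = 104
O → L → K → R → W → N: 28+10+23+19+31 = 111
O → L → N → K → W → R: 28+21+17+22+19 = 107
O → L → N → K → R → W: 28+21+17+23+19 = 108
O → L → N → W → K → R: 28+21+31+22+23 = 125
O → L → N → W → R → K: 28+21+31+19+23 = 122
O → L → N → R → K → W: 28+21+12+23+22 = 106
O → L → N → R → W → K: 28+21+12+19+22 = 102
O → L → W → K → N → R: 28+16+22+17+12 = 95
O → L → W → K → R → N: 28+16+22+23+12 = 101
… (106 more)
O → R → N → K → L → W: 11+12+17+10+16 = 66  ← best
The minimum is 66.
One shortest path: O → R → N → K → L → W.

Minimum one-way distance = 66 km.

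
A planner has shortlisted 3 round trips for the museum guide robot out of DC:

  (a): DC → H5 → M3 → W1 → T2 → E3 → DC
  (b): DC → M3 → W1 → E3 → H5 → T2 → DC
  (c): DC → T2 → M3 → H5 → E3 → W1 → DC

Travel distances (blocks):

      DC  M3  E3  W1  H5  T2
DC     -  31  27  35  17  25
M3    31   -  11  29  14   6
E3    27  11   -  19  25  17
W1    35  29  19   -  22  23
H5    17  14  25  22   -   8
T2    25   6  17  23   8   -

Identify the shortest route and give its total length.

124 blocks — (c) is the shortest.

(a): 17 + 14 + 29 + 23 + 17 + 27 = 127
(b): 31 + 29 + 19 + 25 + 8 + 25 = 137
(c): 25 + 6 + 14 + 25 + 19 + 35 = 124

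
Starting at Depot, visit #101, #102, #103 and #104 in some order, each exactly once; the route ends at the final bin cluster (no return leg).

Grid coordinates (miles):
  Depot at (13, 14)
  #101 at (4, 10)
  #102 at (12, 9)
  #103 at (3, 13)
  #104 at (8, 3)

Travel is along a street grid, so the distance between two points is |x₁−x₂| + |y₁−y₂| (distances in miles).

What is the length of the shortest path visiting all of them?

There are 4! = 24 possible orderings.
Depot - #101 - #102 - #103 - #104: 13+9+13+15 = 50
Depot - #101 - #102 - #104 - #103: 13+9+10+15 = 47
Depot - #101 - #103 - #102 - #104: 13+4+13+10 = 40
Depot - #101 - #103 - #104 - #102: 13+4+15+10 = 42
Depot - #101 - #104 - #102 - #103: 13+11+10+13 = 47
Depot - #101 - #104 - #103 - #102: 13+11+15+13 = 52
Depot - #102 - #101 - #103 - #104: 6+9+4+15 = 34
Depot - #102 - #101 - #104 - #103: 6+9+11+15 = 41
Depot - #102 - #103 - #101 - #104: 6+13+4+11 = 34
Depot - #102 - #103 - #104 - #101: 6+13+15+11 = 45
Depot - #102 - #104 - #101 - #103: 6+10+11+4 = 31
Depot - #102 - #104 - #103 - #101: 6+10+15+4 = 35
Depot - #103 - #101 - #102 - #104: 11+4+9+10 = 34
Depot - #103 - #101 - #104 - #102: 11+4+11+10 = 36
… (10 more)
The minimum is 31.
One shortest path: Depot → #102 → #104 → #101 → #103.

Minimum one-way distance = 31 miles.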